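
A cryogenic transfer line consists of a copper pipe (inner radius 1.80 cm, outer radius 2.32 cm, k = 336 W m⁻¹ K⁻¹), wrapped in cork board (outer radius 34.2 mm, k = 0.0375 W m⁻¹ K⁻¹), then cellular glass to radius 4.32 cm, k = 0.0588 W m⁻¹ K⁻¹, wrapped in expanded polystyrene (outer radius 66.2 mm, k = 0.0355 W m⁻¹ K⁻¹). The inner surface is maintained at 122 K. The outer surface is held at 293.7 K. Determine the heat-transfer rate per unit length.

Treat each layer as a resistance in series:
  R'_copper = ln(0.0232/0.0180)/(2πk) = 0.2538/(2π·336) = 1.202×10^-4 m·K/W
  R'_cork board = ln(0.0342/0.0232)/(2πk) = 0.3881/(2π·0.0375) = 1.647 m·K/W
  R'_cellular glass = ln(0.0432/0.0342)/(2πk) = 0.2336/(2π·0.0588) = 0.6323 m·K/W
  R'_expanded polystyrene = ln(0.0662/0.0432)/(2πk) = 0.4268/(2π·0.0355) = 1.914 m·K/W
ΣR = 1.202×10^-4 + 1.647 + 0.6323 + 1.914 = 4.193 m·K/W
Q' = ΔT/ΣR = (122 K − 293.7 K)/4.193 = -40.9 W/m
(Negative Q' ⇒ heat flows inward; heat gain = 40.9 W/m.)

Q' = 40.9 W/m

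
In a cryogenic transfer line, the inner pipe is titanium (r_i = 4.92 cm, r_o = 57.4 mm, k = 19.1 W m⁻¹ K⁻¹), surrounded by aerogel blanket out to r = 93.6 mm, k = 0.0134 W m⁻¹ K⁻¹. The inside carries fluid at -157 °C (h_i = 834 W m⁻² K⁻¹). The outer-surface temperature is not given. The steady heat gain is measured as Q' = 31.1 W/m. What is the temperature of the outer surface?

Series resistances:
  R'_conv,in = 1/(2πr h) = 1/(2π·0.0492·834) = 0.003879 m·K/W
  R'_titanium = ln(0.0574/0.0492)/(2πk) = 0.1542/(2π·19.1) = 0.001284 m·K/W
  R'_aerogel blanket = ln(0.0936/0.0574)/(2πk) = 0.4890/(2π·0.0134) = 5.808 m·K/W
ΣR = 5.813 m·K/W
ΔT = Q'·ΣR = 31.1 × 5.813 = 180.8 K
Heat flows inward, so T_out = T_in + ΔT = -157 + 180.8 = 23.8 °C

T_out = 23.8 °C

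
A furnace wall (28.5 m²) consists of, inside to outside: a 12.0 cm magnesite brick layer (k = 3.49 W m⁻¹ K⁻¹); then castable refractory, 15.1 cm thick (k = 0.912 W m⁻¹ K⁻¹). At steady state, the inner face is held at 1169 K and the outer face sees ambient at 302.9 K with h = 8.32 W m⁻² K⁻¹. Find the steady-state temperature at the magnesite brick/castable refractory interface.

Series thermal resistances, inner to outer:
  R_magnesite brick = L/(kA) = 0.120/(3.49·28.5) = 0.001206 K/W
  R_castable refractory = L/(kA) = 0.151/(0.912·28.5) = 0.005809 K/W
  R_conv,out = 1/(hA) = 1/(8.32·28.5) = 0.004217 K/W
ΣR = 0.001206 + 0.005809 + 0.004217 = 0.01123 K/W
Q = ΔT/ΣR = (1169 K − 302.9 K)/0.01123 = 77120 W
From the inner boundary to the magnesite brick/castable refractory interface, ΣR_partial = 0.001206 K/W.
T_interface = T_in − Q·ΣR_partial = 1169 K − (77120)(0.001206) = 1076 K

T = 1076 K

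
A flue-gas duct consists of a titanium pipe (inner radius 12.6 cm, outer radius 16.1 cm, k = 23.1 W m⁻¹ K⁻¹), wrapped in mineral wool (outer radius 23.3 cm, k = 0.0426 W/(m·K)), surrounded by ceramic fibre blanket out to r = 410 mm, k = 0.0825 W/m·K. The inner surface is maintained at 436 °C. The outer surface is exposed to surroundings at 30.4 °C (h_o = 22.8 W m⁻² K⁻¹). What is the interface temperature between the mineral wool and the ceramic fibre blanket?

Resistance network (inner→outer):
  R'_titanium = ln(0.161/0.126)/(2πk) = 0.2451/(2π·23.1) = 0.001689 m·K/W
  R'_mineral wool = ln(0.233/0.161)/(2πk) = 0.3696/(2π·0.0426) = 1.381 m·K/W
  R'_ceramic fibre blanket = ln(0.410/0.233)/(2πk) = 0.5651/(2π·0.0825) = 1.090 m·K/W
  R'_conv,out = 1/(2πr h) = 1/(2π·0.410·22.8) = 0.01703 m·K/W
ΣR = 0.001689 + 1.381 + 1.090 + 0.01703 = 2.490 m·K/W
Q' = ΔT/ΣR = (436 °C − 30.4 °C)/2.490 = 162.9 W/m
From the inner boundary to the mineral wool/ceramic fibre blanket interface, ΣR_partial = 1.383 m·K/W.
T_interface = T_in − Q'·ΣR_partial = 436 °C − (162.9)(1.383) = 211 °C

T = 211 °C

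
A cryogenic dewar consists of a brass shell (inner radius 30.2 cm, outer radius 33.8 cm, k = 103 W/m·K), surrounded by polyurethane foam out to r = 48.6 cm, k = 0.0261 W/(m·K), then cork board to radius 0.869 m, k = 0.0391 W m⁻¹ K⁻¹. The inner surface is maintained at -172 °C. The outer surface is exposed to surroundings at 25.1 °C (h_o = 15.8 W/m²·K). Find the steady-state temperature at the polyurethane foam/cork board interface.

T = -54.3 °C

Resistance network (inner→outer):
  R_brass = (1/0.302 − 1/0.338)/(4πk) = 0.3527/(4π·103) = 2.725×10^-4 K/W
  R_polyurethane foam = (1/0.338 − 1/0.486)/(4πk) = 0.9010/(4π·0.0261) = 2.747 K/W
  R_cork board = (1/0.486 − 1/0.869)/(4πk) = 0.9069/(4π·0.0391) = 1.846 K/W
  R_conv,out = 1/(4πr²h) = 1/(4π·0.869²·15.8) = 0.006670 K/W
ΣR = 2.725×10^-4 + 2.747 + 1.846 + 0.006670 = 4.600 K/W
Q = ΔT/ΣR = (-172 °C − 25.1 °C)/4.600 = -42.85 W
From the inner boundary to the polyurethane foam/cork board interface, ΣR_partial = 2.747 K/W.
T_interface = T_in − Q·ΣR_partial = -172 °C − (-42.85)(2.747) = -54.3 °C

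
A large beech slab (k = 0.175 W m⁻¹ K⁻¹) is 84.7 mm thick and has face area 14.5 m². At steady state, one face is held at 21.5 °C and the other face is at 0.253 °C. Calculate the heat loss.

Q = 637 W

Q = kA·ΔT/L = 0.175 × 14.5 × |21.5 °C − 0.253 °C| / 0.0847 = 637 W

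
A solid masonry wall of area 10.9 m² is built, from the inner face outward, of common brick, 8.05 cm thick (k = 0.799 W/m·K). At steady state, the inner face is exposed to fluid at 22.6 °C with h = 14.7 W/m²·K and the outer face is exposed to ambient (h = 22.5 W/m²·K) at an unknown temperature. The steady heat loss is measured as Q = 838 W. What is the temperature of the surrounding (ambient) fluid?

T_out = 6.21 °C

Series resistances:
  R_conv,in = 1/(hA) = 1/(14.7·10.9) = 0.006241 K/W
  R_common brick = L/(kA) = 0.0805/(0.799·10.9) = 0.009243 K/W
  R_conv,out = 1/(hA) = 1/(22.5·10.9) = 0.004077 K/W
ΣR = 0.01956 K/W
ΔT = Q·ΣR = 838 × 0.01956 = 16.39 K
Heat flows outward, so T_out = T_in − ΔT = 22.6 − 16.39 = 6.21 °C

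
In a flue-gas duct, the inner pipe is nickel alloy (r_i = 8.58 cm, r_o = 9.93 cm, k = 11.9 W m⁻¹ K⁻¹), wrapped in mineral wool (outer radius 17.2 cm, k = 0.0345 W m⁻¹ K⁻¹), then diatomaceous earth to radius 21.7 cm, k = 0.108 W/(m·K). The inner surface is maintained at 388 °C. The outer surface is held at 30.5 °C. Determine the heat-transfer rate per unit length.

Q' = 124 W/m

Treat each layer as a resistance in series:
  R'_nickel alloy = ln(0.0993/0.0858)/(2πk) = 0.1461/(2π·11.9) = 0.001954 m·K/W
  R'_mineral wool = ln(0.172/0.0993)/(2πk) = 0.5493/(2π·0.0345) = 2.534 m·K/W
  R'_diatomaceous earth = ln(0.217/0.172)/(2πk) = 0.2324/(2π·0.108) = 0.3425 m·K/W
ΣR = 0.001954 + 2.534 + 0.3425 = 2.878 m·K/W
Q' = ΔT/ΣR = (388 °C − 30.5 °C)/2.878 = 124 W/m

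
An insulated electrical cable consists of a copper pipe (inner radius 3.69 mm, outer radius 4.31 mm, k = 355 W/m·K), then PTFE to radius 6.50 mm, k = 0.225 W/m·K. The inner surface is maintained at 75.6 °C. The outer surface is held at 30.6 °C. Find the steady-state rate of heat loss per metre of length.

Treat each layer as a resistance in series:
  R'_copper = ln(0.00431/0.00369)/(2πk) = 0.1553/(2π·355) = 6.963×10^-5 m·K/W
  R'_PTFE = ln(0.00650/0.00431)/(2πk) = 0.4109/(2π·0.225) = 0.2906 m·K/W
ΣR = 6.963×10^-5 + 0.2906 = 0.2907 m·K/W
Q' = ΔT/ΣR = (75.6 °C − 30.6 °C)/0.2907 = 155 W/m

Q' = 155 W/m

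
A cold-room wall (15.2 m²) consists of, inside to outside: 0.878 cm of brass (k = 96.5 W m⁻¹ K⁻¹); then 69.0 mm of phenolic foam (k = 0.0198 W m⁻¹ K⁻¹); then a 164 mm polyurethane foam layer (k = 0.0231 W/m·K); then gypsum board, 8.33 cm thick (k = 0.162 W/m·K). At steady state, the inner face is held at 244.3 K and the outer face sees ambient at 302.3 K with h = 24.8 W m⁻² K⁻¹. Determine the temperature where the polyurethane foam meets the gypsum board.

T = 299.4 K

Resistance network (inner→outer):
  R_brass = L/(kA) = 0.00878/(96.5·15.2) = 5.986×10^-6 K/W
  R_phenolic foam = L/(kA) = 0.0690/(0.0198·15.2) = 0.2293 K/W
  R_polyurethane foam = L/(kA) = 0.164/(0.0231·15.2) = 0.4671 K/W
  R_gypsum board = L/(kA) = 0.0833/(0.162·15.2) = 0.03383 K/W
  R_conv,out = 1/(hA) = 1/(24.8·15.2) = 0.002653 K/W
ΣR = 5.986×10^-6 + 0.2293 + 0.4671 + 0.03383 + 0.002653 = 0.7329 K/W
Q = ΔT/ΣR = (244.3 K − 302.3 K)/0.7329 = -79.14 W
From the inner boundary to the polyurethane foam/gypsum board interface, ΣR_partial = 0.6964 K/W.
T_interface = T_in − Q·ΣR_partial = 244.3 K − (-79.14)(0.6964) = 299.4 K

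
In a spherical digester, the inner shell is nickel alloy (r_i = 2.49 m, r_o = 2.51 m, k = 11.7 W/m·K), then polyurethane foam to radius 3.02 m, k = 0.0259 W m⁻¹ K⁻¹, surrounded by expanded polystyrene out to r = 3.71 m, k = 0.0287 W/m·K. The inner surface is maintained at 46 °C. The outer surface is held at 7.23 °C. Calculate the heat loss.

Treat each layer as a resistance in series:
  R_nickel alloy = (1/2.49 − 1/2.51)/(4πk) = 0.003200/(4π·11.7) = 2.177×10^-5 K/W
  R_polyurethane foam = (1/2.51 − 1/3.02)/(4πk) = 0.06728/(4π·0.0259) = 0.2067 K/W
  R_expanded polystyrene = (1/3.02 − 1/3.71)/(4πk) = 0.06158/(4π·0.0287) = 0.1708 K/W
ΣR = 2.177×10^-5 + 0.2067 + 0.1708 = 0.3775 K/W
Q = ΔT/ΣR = (46 °C − 7.23 °C)/0.3775 = 103 W

Q = 103 W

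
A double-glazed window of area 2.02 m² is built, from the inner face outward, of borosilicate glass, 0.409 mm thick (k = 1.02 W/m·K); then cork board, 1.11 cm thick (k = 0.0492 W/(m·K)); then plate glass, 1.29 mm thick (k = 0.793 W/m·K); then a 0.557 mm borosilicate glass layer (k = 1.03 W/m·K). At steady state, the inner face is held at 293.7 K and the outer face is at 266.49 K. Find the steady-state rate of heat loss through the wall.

Resistance network (inner→outer):
  R_borosilicate glass = L/(kA) = 4.09×10^-4/(1.02·2.02) = 1.985×10^-4 K/W
  R_cork board = L/(kA) = 0.0111/(0.0492·2.02) = 0.1117 K/W
  R_plate glass = L/(kA) = 0.00129/(0.793·2.02) = 8.053×10^-4 K/W
  R_borosilicate glass = L/(kA) = 5.57×10^-4/(1.03·2.02) = 2.677×10^-4 K/W
ΣR = 1.985×10^-4 + 0.1117 + 8.053×10^-4 + 2.677×10^-4 = 0.1130 K/W
Q = ΔT/ΣR = (293.7 K − 266.49 K)/0.1130 = 241 W

Q = 241 W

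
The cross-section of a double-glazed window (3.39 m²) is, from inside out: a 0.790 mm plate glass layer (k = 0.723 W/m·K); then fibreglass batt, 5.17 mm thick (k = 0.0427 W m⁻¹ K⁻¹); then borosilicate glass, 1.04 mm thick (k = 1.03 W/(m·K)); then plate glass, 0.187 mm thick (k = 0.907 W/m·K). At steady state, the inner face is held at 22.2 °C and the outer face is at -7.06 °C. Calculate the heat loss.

Treat each layer as a resistance in series:
  R_plate glass = L/(kA) = 7.90×10^-4/(0.723·3.39) = 3.223×10^-4 K/W
  R_fibreglass batt = L/(kA) = 0.00517/(0.0427·3.39) = 0.03572 K/W
  R_borosilicate glass = L/(kA) = 0.00104/(1.03·3.39) = 2.978×10^-4 K/W
  R_plate glass = L/(kA) = 1.87×10^-4/(0.907·3.39) = 6.082×10^-5 K/W
ΣR = 3.223×10^-4 + 0.03572 + 2.978×10^-4 + 6.082×10^-5 = 0.03640 K/W
Q = ΔT/ΣR = (22.2 °C − -7.06 °C)/0.03640 = 804 W

Q = 804 W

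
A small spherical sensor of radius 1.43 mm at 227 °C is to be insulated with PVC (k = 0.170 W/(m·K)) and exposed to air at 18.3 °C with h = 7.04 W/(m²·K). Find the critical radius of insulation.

For a sphere, r_cr = 2k_ins/h = 2·0.170/7.04 = 0.0483 m = 4.83 cm

r_cr = 4.83 cm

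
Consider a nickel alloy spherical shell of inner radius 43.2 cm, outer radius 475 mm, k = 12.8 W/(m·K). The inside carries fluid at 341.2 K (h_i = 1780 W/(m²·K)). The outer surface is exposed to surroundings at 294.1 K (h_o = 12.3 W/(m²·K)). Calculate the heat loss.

Resistance network (inner→outer):
  R_conv,in = 1/(4πr²h) = 1/(4π·0.432²·1780) = 2.396×10^-4 K/W
  R_nickel alloy = (1/0.432 − 1/0.475)/(4πk) = 0.2096/(4π·12.8) = 0.001303 K/W
  R_conv,out = 1/(4πr²h) = 1/(4π·0.475²·12.3) = 0.02867 K/W
ΣR = 2.396×10^-4 + 0.001303 + 0.02867 = 0.03021 K/W
Q = ΔT/ΣR = (341.2 K − 294.1 K)/0.03021 = 1560 W

Q = 1560 W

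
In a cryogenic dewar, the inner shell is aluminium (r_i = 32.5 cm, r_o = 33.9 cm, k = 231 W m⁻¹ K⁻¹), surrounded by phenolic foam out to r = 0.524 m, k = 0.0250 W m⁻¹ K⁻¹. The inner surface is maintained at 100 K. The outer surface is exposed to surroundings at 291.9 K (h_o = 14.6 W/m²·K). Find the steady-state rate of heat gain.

Treat each layer as a resistance in series:
  R_aluminium = (1/0.325 − 1/0.339)/(4πk) = 0.1271/(4π·231) = 4.377×10^-5 K/W
  R_phenolic foam = (1/0.339 − 1/0.524)/(4πk) = 1.041/(4π·0.0250) = 3.315 K/W
  R_conv,out = 1/(4πr²h) = 1/(4π·0.524²·14.6) = 0.01985 K/W
ΣR = 4.377×10^-5 + 3.315 + 0.01985 = 3.335 K/W
Q = ΔT/ΣR = (100 K − 291.9 K)/3.335 = -57.5 W
(Negative Q ⇒ heat flows inward; heat gain = 57.5 W.)

Q = 57.5 W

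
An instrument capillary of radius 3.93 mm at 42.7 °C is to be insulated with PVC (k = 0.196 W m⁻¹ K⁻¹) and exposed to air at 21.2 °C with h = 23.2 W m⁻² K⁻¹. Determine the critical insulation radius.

For a cylinder, r_cr = k_ins/h = 0.196/23.2 = 0.00845 m = 0.845 cm

r_cr = 0.845 cm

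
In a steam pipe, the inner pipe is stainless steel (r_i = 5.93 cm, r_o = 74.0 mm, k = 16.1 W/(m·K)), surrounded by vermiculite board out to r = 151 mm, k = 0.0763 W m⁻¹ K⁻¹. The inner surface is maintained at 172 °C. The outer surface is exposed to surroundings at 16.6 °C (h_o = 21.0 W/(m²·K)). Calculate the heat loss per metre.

Q' = 101 W/m

Resistance network (inner→outer):
  R'_stainless steel = ln(0.0740/0.0593)/(2πk) = 0.2215/(2π·16.1) = 0.002189 m·K/W
  R'_vermiculite board = ln(0.151/0.0740)/(2πk) = 0.7132/(2π·0.0763) = 1.488 m·K/W
  R'_conv,out = 1/(2πr h) = 1/(2π·0.151·21.0) = 0.05019 m·K/W
ΣR = 0.002189 + 1.488 + 0.05019 = 1.540 m·K/W
Q' = ΔT/ΣR = (172 °C − 16.6 °C)/1.540 = 101 W/m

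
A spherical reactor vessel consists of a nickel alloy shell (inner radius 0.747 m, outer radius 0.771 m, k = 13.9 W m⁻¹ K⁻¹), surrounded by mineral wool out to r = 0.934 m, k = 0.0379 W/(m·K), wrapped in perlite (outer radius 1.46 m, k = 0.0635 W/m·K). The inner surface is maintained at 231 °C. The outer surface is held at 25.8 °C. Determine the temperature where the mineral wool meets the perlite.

Resistance network (inner→outer):
  R_nickel alloy = (1/0.747 − 1/0.771)/(4πk) = 0.04167/(4π·13.9) = 2.386×10^-4 K/W
  R_mineral wool = (1/0.771 − 1/0.934)/(4πk) = 0.2264/(4π·0.0379) = 0.4753 K/W
  R_perlite = (1/0.934 − 1/1.46)/(4πk) = 0.3857/(4π·0.0635) = 0.4834 K/W
ΣR = 2.386×10^-4 + 0.4753 + 0.4834 = 0.9589 K/W
Q = ΔT/ΣR = (231 °C − 25.8 °C)/0.9589 = 214.0 W
From the inner boundary to the mineral wool/perlite interface, ΣR_partial = 0.4755 K/W.
T_interface = T_in − Q·ΣR_partial = 231 °C − (214.0)(0.4755) = 129 °C

T = 129 °C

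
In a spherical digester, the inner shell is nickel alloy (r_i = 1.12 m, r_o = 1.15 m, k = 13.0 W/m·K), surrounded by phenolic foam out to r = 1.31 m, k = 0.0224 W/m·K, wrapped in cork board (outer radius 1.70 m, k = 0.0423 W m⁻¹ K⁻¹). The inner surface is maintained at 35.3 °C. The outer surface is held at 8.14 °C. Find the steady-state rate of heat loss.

Q = 38.4 W

Treat each layer as a resistance in series:
  R_nickel alloy = (1/1.12 − 1/1.15)/(4πk) = 0.02329/(4π·13.0) = 1.426×10^-4 K/W
  R_phenolic foam = (1/1.15 − 1/1.31)/(4πk) = 0.1062/(4π·0.0224) = 0.3773 K/W
  R_cork board = (1/1.31 − 1/1.70)/(4πk) = 0.1751/(4π·0.0423) = 0.3295 K/W
ΣR = 1.426×10^-4 + 0.3773 + 0.3295 = 0.7069 K/W
Q = ΔT/ΣR = (35.3 °C − 8.14 °C)/0.7069 = 38.4 W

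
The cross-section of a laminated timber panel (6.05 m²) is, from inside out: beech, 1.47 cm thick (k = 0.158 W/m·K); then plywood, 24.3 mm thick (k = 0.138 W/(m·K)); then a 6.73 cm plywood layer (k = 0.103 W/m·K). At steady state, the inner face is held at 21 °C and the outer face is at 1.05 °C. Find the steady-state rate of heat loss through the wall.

Q = 131 W

Resistance network (inner→outer):
  R_beech = L/(kA) = 0.0147/(0.158·6.05) = 0.01538 K/W
  R_plywood = L/(kA) = 0.0243/(0.138·6.05) = 0.02911 K/W
  R_plywood = L/(kA) = 0.0673/(0.103·6.05) = 0.1080 K/W
ΣR = 0.01538 + 0.02911 + 0.1080 = 0.1525 K/W
Q = ΔT/ΣR = (21 °C − 1.05 °C)/0.1525 = 131 W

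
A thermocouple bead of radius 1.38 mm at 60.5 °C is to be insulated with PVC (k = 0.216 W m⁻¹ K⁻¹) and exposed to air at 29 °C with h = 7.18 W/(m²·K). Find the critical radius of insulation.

For a sphere, r_cr = 2k_ins/h = 2·0.216/7.18 = 0.0602 m = 6.02 cm

r_cr = 6.02 cm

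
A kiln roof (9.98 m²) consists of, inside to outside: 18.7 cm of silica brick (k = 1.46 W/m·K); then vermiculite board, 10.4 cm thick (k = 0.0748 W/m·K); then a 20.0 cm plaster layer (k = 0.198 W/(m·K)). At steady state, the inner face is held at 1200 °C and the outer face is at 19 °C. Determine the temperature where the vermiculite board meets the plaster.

Treat each layer as a resistance in series:
  R_silica brick = L/(kA) = 0.187/(1.46·9.98) = 0.01283 K/W
  R_vermiculite board = L/(kA) = 0.104/(0.0748·9.98) = 0.1393 K/W
  R_plaster = L/(kA) = 0.200/(0.198·9.98) = 0.1012 K/W
ΣR = 0.01283 + 0.1393 + 0.1012 = 0.2533 K/W
Q = ΔT/ΣR = (1200 °C − 19 °C)/0.2533 = 4662 W
From the inner boundary to the vermiculite board/plaster interface, ΣR_partial = 0.1521 K/W.
T_interface = T_in − Q·ΣR_partial = 1200 °C − (4662)(0.1521) = 491 °C

T = 491 °C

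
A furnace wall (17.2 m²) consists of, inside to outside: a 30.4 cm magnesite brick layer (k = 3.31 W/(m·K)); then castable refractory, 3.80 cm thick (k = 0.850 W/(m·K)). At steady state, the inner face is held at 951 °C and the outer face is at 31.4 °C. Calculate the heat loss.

Q = 116 kW

Series thermal resistances, inner to outer:
  R_magnesite brick = L/(kA) = 0.304/(3.31·17.2) = 0.005340 K/W
  R_castable refractory = L/(kA) = 0.0380/(0.850·17.2) = 0.002599 K/W
ΣR = 0.005340 + 0.002599 = 0.007939 K/W
Q = ΔT/ΣR = (951 °C − 31.4 °C)/0.007939 = 1.16×10^5 W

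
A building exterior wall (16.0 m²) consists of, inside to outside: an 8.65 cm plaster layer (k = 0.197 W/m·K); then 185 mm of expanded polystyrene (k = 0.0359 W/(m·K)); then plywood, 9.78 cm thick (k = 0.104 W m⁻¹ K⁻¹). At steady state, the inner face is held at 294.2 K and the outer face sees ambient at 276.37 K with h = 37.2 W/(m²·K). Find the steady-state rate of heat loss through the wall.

Q = 43.5 W

Resistance network (inner→outer):
  R_plaster = L/(kA) = 0.0865/(0.197·16.0) = 0.02744 K/W
  R_expanded polystyrene = L/(kA) = 0.185/(0.0359·16.0) = 0.3221 K/W
  R_plywood = L/(kA) = 0.0978/(0.104·16.0) = 0.05877 K/W
  R_conv,out = 1/(hA) = 1/(37.2·16.0) = 0.001680 K/W
ΣR = 0.02744 + 0.3221 + 0.05877 + 0.001680 = 0.4100 K/W
Q = ΔT/ΣR = (294.2 K − 276.37 K)/0.4100 = 43.5 W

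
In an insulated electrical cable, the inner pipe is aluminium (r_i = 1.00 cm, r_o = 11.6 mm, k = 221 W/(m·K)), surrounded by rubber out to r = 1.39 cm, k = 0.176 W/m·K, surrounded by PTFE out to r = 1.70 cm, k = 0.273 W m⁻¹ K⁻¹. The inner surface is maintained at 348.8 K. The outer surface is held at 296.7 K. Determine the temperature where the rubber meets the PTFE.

Series thermal resistances, inner to outer:
  R'_aluminium = ln(0.0116/0.0100)/(2πk) = 0.1484/(2π·221) = 1.069×10^-4 m·K/W
  R'_rubber = ln(0.0139/0.0116)/(2πk) = 0.1809/(2π·0.176) = 0.1636 m·K/W
  R'_PTFE = ln(0.0170/0.0139)/(2πk) = 0.2013/(2π·0.273) = 0.1174 m·K/W
ΣR = 1.069×10^-4 + 0.1636 + 0.1174 = 0.2811 m·K/W
Q' = ΔT/ΣR = (348.8 K − 296.7 K)/0.2811 = 185.3 W/m
From the inner boundary to the rubber/PTFE interface, ΣR_partial = 0.1637 m·K/W.
T_interface = T_in − Q'·ΣR_partial = 348.8 K − (185.3)(0.1637) = 318.5 K

T = 318.5 K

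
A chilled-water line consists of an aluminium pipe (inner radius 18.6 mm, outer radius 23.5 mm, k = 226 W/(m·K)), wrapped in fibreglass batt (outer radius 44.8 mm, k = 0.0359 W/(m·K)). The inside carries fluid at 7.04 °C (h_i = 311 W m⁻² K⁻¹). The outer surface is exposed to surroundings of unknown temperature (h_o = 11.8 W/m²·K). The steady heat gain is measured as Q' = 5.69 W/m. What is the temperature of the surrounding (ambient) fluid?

T_out = 25.2 °C

Series resistances:
  R'_conv,in = 1/(2πr h) = 1/(2π·0.0186·311) = 0.02751 m·K/W
  R'_aluminium = ln(0.0235/0.0186)/(2πk) = 0.2338/(2π·226) = 1.647×10^-4 m·K/W
  R'_fibreglass batt = ln(0.0448/0.0235)/(2πk) = 0.6452/(2π·0.0359) = 2.860 m·K/W
  R'_conv,out = 1/(2πr h) = 1/(2π·0.0448·11.8) = 0.3011 m·K/W
ΣR = 3.189 m·K/W
ΔT = Q'·ΣR = 5.69 × 3.189 = 18.15 K
Heat flows inward, so T_out = T_in + ΔT = 7.04 + 18.15 = 25.2 °C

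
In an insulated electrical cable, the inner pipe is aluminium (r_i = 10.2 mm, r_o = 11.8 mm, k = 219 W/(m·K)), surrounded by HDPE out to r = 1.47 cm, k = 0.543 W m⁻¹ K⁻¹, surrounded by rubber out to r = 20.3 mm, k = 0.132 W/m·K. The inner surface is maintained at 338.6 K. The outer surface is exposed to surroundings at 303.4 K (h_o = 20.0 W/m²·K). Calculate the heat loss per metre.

Q' = 41.6 W/m

Series thermal resistances, inner to outer:
  R'_aluminium = ln(0.0118/0.0102)/(2πk) = 0.1457/(2π·219) = 1.059×10^-4 m·K/W
  R'_HDPE = ln(0.0147/0.0118)/(2πk) = 0.2197/(2π·0.543) = 0.06441 m·K/W
  R'_rubber = ln(0.0203/0.0147)/(2πk) = 0.3228/(2π·0.132) = 0.3892 m·K/W
  R'_conv,out = 1/(2πr h) = 1/(2π·0.0203·20.0) = 0.3920 m·K/W
ΣR = 1.059×10^-4 + 0.06441 + 0.3892 + 0.3920 = 0.8457 m·K/W
Q' = ΔT/ΣR = (338.6 K − 303.4 K)/0.8457 = 41.6 W/m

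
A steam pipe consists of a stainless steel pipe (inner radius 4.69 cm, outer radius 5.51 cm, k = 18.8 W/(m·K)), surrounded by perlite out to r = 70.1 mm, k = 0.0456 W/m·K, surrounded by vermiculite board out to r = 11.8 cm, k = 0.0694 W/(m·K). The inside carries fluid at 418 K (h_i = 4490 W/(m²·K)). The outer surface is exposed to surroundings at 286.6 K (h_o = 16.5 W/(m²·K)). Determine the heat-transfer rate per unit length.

Q' = 62.0 W/m

Series thermal resistances, inner to outer:
  R'_conv,in = 1/(2πr h) = 1/(2π·0.0469·4490) = 7.558×10^-4 m·K/W
  R'_stainless steel = ln(0.0551/0.0469)/(2πk) = 0.1611/(2π·18.8) = 0.001364 m·K/W
  R'_perlite = ln(0.0701/0.0551)/(2πk) = 0.2408/(2π·0.0456) = 0.8404 m·K/W
  R'_vermiculite board = ln(0.118/0.0701)/(2πk) = 0.5208/(2π·0.0694) = 1.194 m·K/W
  R'_conv,out = 1/(2πr h) = 1/(2π·0.118·16.5) = 0.08174 m·K/W
ΣR = 7.558×10^-4 + 0.001364 + 0.8404 + 1.194 + 0.08174 = 2.118 m·K/W
Q' = ΔT/ΣR = (418 K − 286.6 K)/2.118 = 62.0 W/m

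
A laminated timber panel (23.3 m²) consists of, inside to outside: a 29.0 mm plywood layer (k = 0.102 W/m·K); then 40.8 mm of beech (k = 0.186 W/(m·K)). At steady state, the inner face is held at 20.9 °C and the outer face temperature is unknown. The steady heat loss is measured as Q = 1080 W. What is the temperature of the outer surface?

T_out = -2.45 °C

Sum the resistances:
  R_plywood = L/(kA) = 0.0290/(0.102·23.3) = 0.01220 K/W
  R_beech = L/(kA) = 0.0408/(0.186·23.3) = 0.009414 K/W
ΣR = 0.02162 K/W
ΔT = Q·ΣR = 1080 × 0.02162 = 23.35 K
Heat flows outward, so T_out = T_in − ΔT = 20.9 − 23.35 = -2.45 °C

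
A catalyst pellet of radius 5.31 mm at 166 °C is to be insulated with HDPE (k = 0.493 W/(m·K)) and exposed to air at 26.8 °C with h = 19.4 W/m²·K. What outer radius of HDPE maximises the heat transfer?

r_cr = 5.08 cm

For a sphere, r_cr = 2k_ins/h = 2·0.493/19.4 = 0.0508 m = 5.08 cm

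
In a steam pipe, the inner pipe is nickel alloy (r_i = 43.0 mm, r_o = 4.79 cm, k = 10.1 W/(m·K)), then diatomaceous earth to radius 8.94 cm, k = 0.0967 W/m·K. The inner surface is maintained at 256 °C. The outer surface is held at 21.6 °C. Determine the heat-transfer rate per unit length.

Q' = 228 W/m

Resistance network (inner→outer):
  R'_nickel alloy = ln(0.0479/0.0430)/(2πk) = 0.1079/(2π·10.1) = 0.001701 m·K/W
  R'_diatomaceous earth = ln(0.0894/0.0479)/(2πk) = 0.6240/(2π·0.0967) = 1.027 m·K/W
ΣR = 0.001701 + 1.027 = 1.029 m·K/W
Q' = ΔT/ΣR = (256 °C − 21.6 °C)/1.029 = 228 W/m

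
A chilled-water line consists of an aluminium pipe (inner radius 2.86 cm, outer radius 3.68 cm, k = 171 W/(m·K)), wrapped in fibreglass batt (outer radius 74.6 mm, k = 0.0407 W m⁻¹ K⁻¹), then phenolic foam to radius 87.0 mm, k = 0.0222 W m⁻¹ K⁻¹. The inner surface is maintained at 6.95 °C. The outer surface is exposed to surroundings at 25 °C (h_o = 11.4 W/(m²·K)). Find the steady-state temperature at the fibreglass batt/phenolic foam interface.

T = 19.3 °C

Resistance network (inner→outer):
  R'_aluminium = ln(0.0368/0.0286)/(2πk) = 0.2521/(2π·171) = 2.346×10^-4 m·K/W
  R'_fibreglass batt = ln(0.0746/0.0368)/(2πk) = 0.7066/(2π·0.0407) = 2.763 m·K/W
  R'_phenolic foam = ln(0.0870/0.0746)/(2πk) = 0.1538/(2π·0.0222) = 1.102 m·K/W
  R'_conv,out = 1/(2πr h) = 1/(2π·0.0870·11.4) = 0.1605 m·K/W
ΣR = 2.346×10^-4 + 2.763 + 1.102 + 0.1605 = 4.026 m·K/W
Q' = ΔT/ΣR = (6.95 °C − 25 °C)/4.026 = -4.483 W/m
From the inner boundary to the fibreglass batt/phenolic foam interface, ΣR_partial = 2.763 m·K/W.
T_interface = T_in − Q'·ΣR_partial = 6.95 °C − (-4.483)(2.763) = 19.3 °C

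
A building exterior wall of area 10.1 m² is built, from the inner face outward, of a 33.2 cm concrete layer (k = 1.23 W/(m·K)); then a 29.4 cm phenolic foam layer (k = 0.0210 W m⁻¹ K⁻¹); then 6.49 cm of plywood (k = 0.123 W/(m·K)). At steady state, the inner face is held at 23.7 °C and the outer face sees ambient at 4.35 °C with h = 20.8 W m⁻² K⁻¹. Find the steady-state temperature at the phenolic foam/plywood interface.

Resistance network (inner→outer):
  R_concrete = L/(kA) = 0.332/(1.23·10.1) = 0.02672 K/W
  R_phenolic foam = L/(kA) = 0.294/(0.0210·10.1) = 1.386 K/W
  R_plywood = L/(kA) = 0.0649/(0.123·10.1) = 0.05224 K/W
  R_conv,out = 1/(hA) = 1/(20.8·10.1) = 0.004760 K/W
ΣR = 0.02672 + 1.386 + 0.05224 + 0.004760 = 1.470 K/W
Q = ΔT/ΣR = (23.7 °C − 4.35 °C)/1.470 = 13.16 W
From the inner boundary to the phenolic foam/plywood interface, ΣR_partial = 1.413 K/W.
T_interface = T_in − Q·ΣR_partial = 23.7 °C − (13.16)(1.413) = 5.10 °C

T = 5.10 °C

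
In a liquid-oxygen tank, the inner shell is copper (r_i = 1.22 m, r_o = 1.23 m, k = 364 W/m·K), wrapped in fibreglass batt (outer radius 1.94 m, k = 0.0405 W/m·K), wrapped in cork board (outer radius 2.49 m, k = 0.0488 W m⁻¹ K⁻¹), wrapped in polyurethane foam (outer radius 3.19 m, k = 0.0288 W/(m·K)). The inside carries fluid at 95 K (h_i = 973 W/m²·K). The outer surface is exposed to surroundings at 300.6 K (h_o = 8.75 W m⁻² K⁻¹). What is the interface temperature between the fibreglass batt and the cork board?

Resistance network (inner→outer):
  R_conv,in = 1/(4πr²h) = 1/(4π·1.22²·973) = 5.495×10^-5 K/W
  R_copper = (1/1.22 − 1/1.23)/(4πk) = 0.006664/(4π·364) = 1.457×10^-6 K/W
  R_fibreglass batt = (1/1.23 − 1/1.94)/(4πk) = 0.2975/(4π·0.0405) = 0.5846 K/W
  R_cork board = (1/1.94 − 1/2.49)/(4πk) = 0.1139/(4π·0.0488) = 0.1857 K/W
  R_polyurethane foam = (1/2.49 − 1/3.19)/(4πk) = 0.08813/(4π·0.0288) = 0.2435 K/W
  R_conv,out = 1/(4πr²h) = 1/(4π·3.19²·8.75) = 8.937×10^-4 K/W
ΣR = 5.495×10^-5 + 1.457×10^-6 + 0.5846 + 0.1857 + 0.2435 + 8.937×10^-4 = 1.015 K/W
Q = ΔT/ΣR = (95 K − 300.6 K)/1.015 = -202.6 W
From the inner boundary to the fibreglass batt/cork board interface, ΣR_partial = 0.5847 K/W.
T_interface = T_in − Q·ΣR_partial = 95 K − (-202.6)(0.5847) = 213.5 K

T = 213.5 K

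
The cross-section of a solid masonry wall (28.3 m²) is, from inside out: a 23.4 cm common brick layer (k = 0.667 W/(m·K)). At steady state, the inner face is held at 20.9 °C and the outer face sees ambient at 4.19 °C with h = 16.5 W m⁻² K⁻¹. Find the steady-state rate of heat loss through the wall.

Q = 1150 W

Series thermal resistances, inner to outer:
  R_common brick = L/(kA) = 0.234/(0.667·28.3) = 0.01240 K/W
  R_conv,out = 1/(hA) = 1/(16.5·28.3) = 0.002142 K/W
ΣR = 0.01240 + 0.002142 = 0.01454 K/W
Q = ΔT/ΣR = (20.9 °C − 4.19 °C)/0.01454 = 1150 W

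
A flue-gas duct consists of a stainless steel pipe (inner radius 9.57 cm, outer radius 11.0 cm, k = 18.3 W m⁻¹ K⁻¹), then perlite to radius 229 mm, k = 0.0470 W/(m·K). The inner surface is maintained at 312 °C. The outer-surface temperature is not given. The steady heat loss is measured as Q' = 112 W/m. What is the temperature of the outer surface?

T_out = 33.8 °C

Sum the resistances:
  R'_stainless steel = ln(0.110/0.0957)/(2πk) = 0.1393/(2π·18.3) = 0.001211 m·K/W
  R'_perlite = ln(0.229/0.110)/(2πk) = 0.7332/(2π·0.0470) = 2.483 m·K/W
ΣR = 2.484 m·K/W
ΔT = Q'·ΣR = 112 × 2.484 = 278.2 K
Heat flows outward, so T_out = T_in − ΔT = 312 − 278.2 = 33.8 °C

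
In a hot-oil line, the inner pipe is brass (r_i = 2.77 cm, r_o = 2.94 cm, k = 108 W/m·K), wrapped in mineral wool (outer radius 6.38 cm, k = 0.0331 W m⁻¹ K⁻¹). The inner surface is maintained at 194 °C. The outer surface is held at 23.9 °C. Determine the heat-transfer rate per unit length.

Resistance network (inner→outer):
  R'_brass = ln(0.0294/0.0277)/(2πk) = 0.05956/(2π·108) = 8.777×10^-5 m·K/W
  R'_mineral wool = ln(0.0638/0.0294)/(2πk) = 0.7748/(2π·0.0331) = 3.725 m·K/W
ΣR = 8.777×10^-5 + 3.725 = 3.725 m·K/W
Q' = ΔT/ΣR = (194 °C − 23.9 °C)/3.725 = 45.7 W/m

Q' = 45.7 W/m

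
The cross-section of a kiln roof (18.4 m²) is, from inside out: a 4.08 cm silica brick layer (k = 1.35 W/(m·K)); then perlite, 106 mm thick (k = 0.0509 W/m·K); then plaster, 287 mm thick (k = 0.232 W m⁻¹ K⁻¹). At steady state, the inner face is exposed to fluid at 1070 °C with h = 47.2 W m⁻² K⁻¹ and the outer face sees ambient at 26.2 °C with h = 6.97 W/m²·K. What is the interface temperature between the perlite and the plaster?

Series thermal resistances, inner to outer:
  R_conv,in = 1/(hA) = 1/(47.2·18.4) = 0.001151 K/W
  R_silica brick = L/(kA) = 0.0408/(1.35·18.4) = 0.001643 K/W
  R_perlite = L/(kA) = 0.106/(0.0509·18.4) = 0.1132 K/W
  R_plaster = L/(kA) = 0.287/(0.232·18.4) = 0.06723 K/W
  R_conv,out = 1/(hA) = 1/(6.97·18.4) = 0.007797 K/W
ΣR = 0.001151 + 0.001643 + 0.1132 + 0.06723 + 0.007797 = 0.1910 K/W
Q = ΔT/ΣR = (1070 °C − 26.2 °C)/0.1910 = 5465 W
From the inner boundary to the perlite/plaster interface, ΣR_partial = 0.1160 K/W.
T_interface = T_in − Q·ΣR_partial = 1070 °C − (5465)(0.1160) = 436 °C

T = 436 °C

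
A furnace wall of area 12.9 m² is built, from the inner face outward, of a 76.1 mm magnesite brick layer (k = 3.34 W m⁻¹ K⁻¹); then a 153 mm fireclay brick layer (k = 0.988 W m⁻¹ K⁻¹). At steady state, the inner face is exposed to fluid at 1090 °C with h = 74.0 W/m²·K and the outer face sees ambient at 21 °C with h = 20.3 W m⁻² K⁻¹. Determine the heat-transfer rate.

Resistance network (inner→outer):
  R_conv,in = 1/(hA) = 1/(74.0·12.9) = 0.001048 K/W
  R_magnesite brick = L/(kA) = 0.0761/(3.34·12.9) = 0.001766 K/W
  R_fireclay brick = L/(kA) = 0.153/(0.988·12.9) = 0.01200 K/W
  R_conv,out = 1/(hA) = 1/(20.3·12.9) = 0.003819 K/W
ΣR = 0.001048 + 0.001766 + 0.01200 + 0.003819 = 0.01863 K/W
Q = ΔT/ΣR = (1090 °C − 21 °C)/0.01863 = 57400 W

Q = 57400 W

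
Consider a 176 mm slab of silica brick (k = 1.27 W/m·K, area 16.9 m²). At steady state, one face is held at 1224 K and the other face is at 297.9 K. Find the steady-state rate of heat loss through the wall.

Q = kA·ΔT/L = 1.27 × 16.9 × |1224 K − 297.9 K| / 0.176 = 1.13×10^5 W

Q = 1.13×10^5 W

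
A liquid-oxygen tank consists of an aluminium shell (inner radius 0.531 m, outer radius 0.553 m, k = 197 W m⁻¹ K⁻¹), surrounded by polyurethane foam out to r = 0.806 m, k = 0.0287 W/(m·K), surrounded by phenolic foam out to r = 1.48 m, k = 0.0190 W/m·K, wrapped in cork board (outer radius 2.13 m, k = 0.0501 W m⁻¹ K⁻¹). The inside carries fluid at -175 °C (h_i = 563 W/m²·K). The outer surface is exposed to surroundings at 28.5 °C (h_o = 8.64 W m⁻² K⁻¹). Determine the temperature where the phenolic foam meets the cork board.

T = 12.8 °C

Series thermal resistances, inner to outer:
  R_conv,in = 1/(4πr²h) = 1/(4π·0.531²·563) = 5.013×10^-4 K/W
  R_aluminium = (1/0.531 − 1/0.553)/(4πk) = 0.07492/(4π·197) = 3.026×10^-5 K/W
  R_polyurethane foam = (1/0.553 − 1/0.806)/(4πk) = 0.5676/(4π·0.0287) = 1.574 K/W
  R_phenolic foam = (1/0.806 − 1/1.48)/(4πk) = 0.5650/(4π·0.0190) = 2.366 K/W
  R_cork board = (1/1.48 − 1/2.13)/(4πk) = 0.2062/(4π·0.0501) = 0.3275 K/W
  R_conv,out = 1/(4πr²h) = 1/(4π·2.13²·8.64) = 0.002030 K/W
ΣR = 5.013×10^-4 + 3.026×10^-5 + 1.574 + 2.366 + 0.3275 + 0.002030 = 4.270 K/W
Q = ΔT/ΣR = (-175 °C − 28.5 °C)/4.270 = -47.66 W
From the inner boundary to the phenolic foam/cork board interface, ΣR_partial = 3.941 K/W.
T_interface = T_in − Q·ΣR_partial = -175 °C − (-47.66)(3.941) = 12.8 °C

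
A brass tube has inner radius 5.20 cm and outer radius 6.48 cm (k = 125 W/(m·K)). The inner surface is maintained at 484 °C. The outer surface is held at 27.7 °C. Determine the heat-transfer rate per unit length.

Q' = 2πk·ΔT/ln(r₂/r₁) = 2π × 125 × 456.3 / ln(0.0648/0.0520) = 1.63×10^6 W/m

Q' = 1.63×10^6 W/m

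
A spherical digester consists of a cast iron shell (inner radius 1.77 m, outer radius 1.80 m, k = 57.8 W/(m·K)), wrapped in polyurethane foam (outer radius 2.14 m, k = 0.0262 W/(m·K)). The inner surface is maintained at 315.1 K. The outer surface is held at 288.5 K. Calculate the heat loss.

Treat each layer as a resistance in series:
  R_cast iron = (1/1.77 − 1/1.80)/(4πk) = 0.009416/(4π·57.8) = 1.296×10^-5 K/W
  R_polyurethane foam = (1/1.80 − 1/2.14)/(4πk) = 0.08827/(4π·0.0262) = 0.2681 K/W
ΣR = 1.296×10^-5 + 0.2681 = 0.2681 K/W
Q = ΔT/ΣR = (315.1 K − 288.5 K)/0.2681 = 99.2 W

Q = 99.2 W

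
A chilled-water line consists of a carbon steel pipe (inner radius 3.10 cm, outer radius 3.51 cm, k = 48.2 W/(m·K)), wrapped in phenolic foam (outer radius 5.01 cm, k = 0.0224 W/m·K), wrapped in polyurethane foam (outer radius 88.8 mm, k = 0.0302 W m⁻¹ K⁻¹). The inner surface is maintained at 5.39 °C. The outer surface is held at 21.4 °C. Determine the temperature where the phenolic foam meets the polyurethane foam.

T = 12.7 °C

Resistance network (inner→outer):
  R'_carbon steel = ln(0.0351/0.0310)/(2πk) = 0.1242/(2π·48.2) = 4.102×10^-4 m·K/W
  R'_phenolic foam = ln(0.0501/0.0351)/(2πk) = 0.3558/(2π·0.0224) = 2.528 m·K/W
  R'_polyurethane foam = ln(0.0888/0.0501)/(2πk) = 0.5724/(2π·0.0302) = 3.016 m·K/W
ΣR = 4.102×10^-4 + 2.528 + 3.016 = 5.544 m·K/W
Q' = ΔT/ΣR = (5.39 °C − 21.4 °C)/5.544 = -2.888 W/m
From the inner boundary to the phenolic foam/polyurethane foam interface, ΣR_partial = 2.528 m·K/W.
T_interface = T_in − Q'·ΣR_partial = 5.39 °C − (-2.888)(2.528) = 12.7 °C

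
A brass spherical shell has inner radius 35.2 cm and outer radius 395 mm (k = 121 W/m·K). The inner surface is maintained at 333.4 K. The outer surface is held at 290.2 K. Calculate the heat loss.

Q = 4πk·ΔT/(1/r₁ − 1/r₂) = 4π × 121 × 43.2 / (1/0.352 − 1/0.395) = 2.12×10^5 W

Q = 2.12×10^5 W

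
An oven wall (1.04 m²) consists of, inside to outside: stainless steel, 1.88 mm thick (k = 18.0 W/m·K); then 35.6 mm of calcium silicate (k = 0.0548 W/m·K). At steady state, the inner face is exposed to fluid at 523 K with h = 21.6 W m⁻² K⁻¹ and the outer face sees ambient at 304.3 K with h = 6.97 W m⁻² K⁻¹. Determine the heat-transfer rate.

Treat each layer as a resistance in series:
  R_conv,in = 1/(hA) = 1/(21.6·1.04) = 0.04452 K/W
  R_stainless steel = L/(kA) = 0.00188/(18.0·1.04) = 1.004×10^-4 K/W
  R_calcium silicate = L/(kA) = 0.0356/(0.0548·1.04) = 0.6246 K/W
  R_conv,out = 1/(hA) = 1/(6.97·1.04) = 0.1380 K/W
ΣR = 0.04452 + 1.004×10^-4 + 0.6246 + 0.1380 = 0.8072 K/W
Q = ΔT/ΣR = (523 K − 304.3 K)/0.8072 = 271 W

Q = 271 W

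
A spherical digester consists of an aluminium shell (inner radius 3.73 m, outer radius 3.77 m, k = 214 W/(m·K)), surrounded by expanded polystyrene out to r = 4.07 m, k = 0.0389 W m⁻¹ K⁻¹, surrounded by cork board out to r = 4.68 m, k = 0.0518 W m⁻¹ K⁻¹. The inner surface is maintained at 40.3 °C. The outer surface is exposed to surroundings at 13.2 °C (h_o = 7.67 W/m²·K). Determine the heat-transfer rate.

Q = 302 W

Series thermal resistances, inner to outer:
  R_aluminium = (1/3.73 − 1/3.77)/(4πk) = 0.002845/(4π·214) = 1.058×10^-6 K/W
  R_expanded polystyrene = (1/3.77 − 1/4.07)/(4πk) = 0.01955/(4π·0.0389) = 0.04000 K/W
  R_cork board = (1/4.07 − 1/4.68)/(4πk) = 0.03203/(4π·0.0518) = 0.04920 K/W
  R_conv,out = 1/(4πr²h) = 1/(4π·4.68²·7.67) = 4.737×10^-4 K/W
ΣR = 1.058×10^-6 + 0.04000 + 0.04920 + 4.737×10^-4 = 0.08967 K/W
Q = ΔT/ΣR = (40.3 °C − 13.2 °C)/0.08967 = 302 W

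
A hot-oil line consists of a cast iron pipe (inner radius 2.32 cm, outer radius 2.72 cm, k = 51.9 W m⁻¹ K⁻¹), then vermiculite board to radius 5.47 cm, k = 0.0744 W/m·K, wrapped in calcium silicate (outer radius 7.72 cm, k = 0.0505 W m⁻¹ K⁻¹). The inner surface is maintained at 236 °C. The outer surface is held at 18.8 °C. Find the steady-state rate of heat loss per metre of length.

Q' = 84.2 W/m

Treat each layer as a resistance in series:
  R'_cast iron = ln(0.0272/0.0232)/(2πk) = 0.1591/(2π·51.9) = 4.878×10^-4 m·K/W
  R'_vermiculite board = ln(0.0547/0.0272)/(2πk) = 0.6986/(2π·0.0744) = 1.495 m·K/W
  R'_calcium silicate = ln(0.0772/0.0547)/(2πk) = 0.3445/(2π·0.0505) = 1.086 m·K/W
ΣR = 4.878×10^-4 + 1.495 + 1.086 = 2.581 m·K/W
Q' = ΔT/ΣR = (236 °C − 18.8 °C)/2.581 = 84.2 W/m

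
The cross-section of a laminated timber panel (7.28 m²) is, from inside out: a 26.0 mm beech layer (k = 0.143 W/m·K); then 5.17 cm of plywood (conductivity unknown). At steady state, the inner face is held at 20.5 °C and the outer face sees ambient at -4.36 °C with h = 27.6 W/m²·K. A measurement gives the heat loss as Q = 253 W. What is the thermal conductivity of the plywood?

ΣR = ΔT/Q = |20.5 − -4.36|/253 = 0.09826 K/W
Known resistances:
  R_beech = L/(kA) = 0.0260/(0.143·7.28) = 0.02498 K/W
  R_conv,out = 1/(hA) = 1/(27.6·7.28) = 0.004977 K/W
R_plywood = ΣR − ΣR_known = 0.09826 − 0.02996 = 0.06830 K/W
L/(kA) = 0.06830 ⇒ k = 0.0517/(0.06830·7.28) = 0.104 W/m·K

k = 0.104 W/m·K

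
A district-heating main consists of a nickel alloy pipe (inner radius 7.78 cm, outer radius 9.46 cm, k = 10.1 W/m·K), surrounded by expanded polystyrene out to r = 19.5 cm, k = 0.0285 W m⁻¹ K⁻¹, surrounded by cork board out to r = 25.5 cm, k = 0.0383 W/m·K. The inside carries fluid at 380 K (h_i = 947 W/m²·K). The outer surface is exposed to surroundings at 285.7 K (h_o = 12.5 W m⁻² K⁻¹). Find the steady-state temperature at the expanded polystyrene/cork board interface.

T = 306.8 K

Resistance network (inner→outer):
  R'_conv,in = 1/(2πr h) = 1/(2π·0.0778·947) = 0.002160 m·K/W
  R'_nickel alloy = ln(0.0946/0.0778)/(2πk) = 0.1955/(2π·10.1) = 0.003081 m·K/W
  R'_expanded polystyrene = ln(0.195/0.0946)/(2πk) = 0.7233/(2π·0.0285) = 4.039 m·K/W
  R'_cork board = ln(0.255/0.195)/(2πk) = 0.2683/(2π·0.0383) = 1.115 m·K/W
  R'_conv,out = 1/(2πr h) = 1/(2π·0.255·12.5) = 0.04993 m·K/W
ΣR = 0.002160 + 0.003081 + 4.039 + 1.115 + 0.04993 = 5.209 m·K/W
Q' = ΔT/ΣR = (380 K − 285.7 K)/5.209 = 18.10 W/m
From the inner boundary to the expanded polystyrene/cork board interface, ΣR_partial = 4.044 m·K/W.
T_interface = T_in − Q'·ΣR_partial = 380 K − (18.10)(4.044) = 306.8 K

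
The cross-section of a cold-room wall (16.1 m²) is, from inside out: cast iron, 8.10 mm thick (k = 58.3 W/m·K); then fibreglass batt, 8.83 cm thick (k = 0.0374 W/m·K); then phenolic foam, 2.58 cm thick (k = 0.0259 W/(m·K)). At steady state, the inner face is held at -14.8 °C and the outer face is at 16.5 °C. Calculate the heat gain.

Q = 150 W

Series thermal resistances, inner to outer:
  R_cast iron = L/(kA) = 0.00810/(58.3·16.1) = 8.630×10^-6 K/W
  R_fibreglass batt = L/(kA) = 0.0883/(0.0374·16.1) = 0.1466 K/W
  R_phenolic foam = L/(kA) = 0.0258/(0.0259·16.1) = 0.06187 K/W
ΣR = 8.630×10^-6 + 0.1466 + 0.06187 = 0.2085 K/W
Q = ΔT/ΣR = (-14.8 °C − 16.5 °C)/0.2085 = -150 W
(Negative Q ⇒ heat flows inward; heat gain = 150 W.)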